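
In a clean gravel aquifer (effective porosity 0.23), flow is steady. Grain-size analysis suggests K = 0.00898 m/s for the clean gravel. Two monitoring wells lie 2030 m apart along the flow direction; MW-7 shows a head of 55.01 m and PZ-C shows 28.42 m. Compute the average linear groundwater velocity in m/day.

Convert K: 0.00898 m/s × 86400 = 775.9 m/day.
Hydraulic gradient i = (55.01 − 28.42) / 2030 = 26.59 / 2030 = 0.01310.
Darcy flux q = K · i = 775.9 × 0.01310 = 10.16 m/day.
Seepage velocity v = q / n_e = 10.16 / 0.23 = 44.19 m/day.

44.2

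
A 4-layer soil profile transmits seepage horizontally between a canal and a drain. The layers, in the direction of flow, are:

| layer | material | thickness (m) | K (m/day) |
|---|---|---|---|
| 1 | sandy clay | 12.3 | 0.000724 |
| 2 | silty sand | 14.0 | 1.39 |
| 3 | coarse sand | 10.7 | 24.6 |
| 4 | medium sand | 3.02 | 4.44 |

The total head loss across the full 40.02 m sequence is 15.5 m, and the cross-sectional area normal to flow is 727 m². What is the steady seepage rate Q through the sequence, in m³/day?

Flow is perpendicular to layering, so the layers act in series and the equivalent K is the thickness-weighted harmonic mean.
Total thickness L = 12.3 + 14.0 + 10.7 + 3.02 = 40.02 m.
Σ(b_i/K_i) = 12.3/0.000724 + 14.0/1.39 + 10.7/24.6 + 3.02/4.44 = 17000 d.
K_eq = L / Σ(b_i/K_i) = 40.02 / 17000 = 0.002354 m/day.
Q = K_eq · A · (Δh/L) = 0.002354 × 727 × (15.5/40.02) = 0.6628 m³/day.

0.663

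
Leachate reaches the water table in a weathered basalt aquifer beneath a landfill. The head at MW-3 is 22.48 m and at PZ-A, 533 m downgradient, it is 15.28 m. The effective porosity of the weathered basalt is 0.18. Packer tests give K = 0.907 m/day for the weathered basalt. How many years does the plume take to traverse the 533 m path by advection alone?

21.4

Hydraulic gradient i = (22.48 − 15.28) / 533 = 7.2 / 533 = 0.01351.
Darcy flux q = K · i = 0.9070 × 0.01351 = 0.01225 m/day.
Seepage velocity v = q / n_e = 0.01225 / 0.18 = 0.06807 m/day.
Travel time t = L / v = 533 / 0.06807 = 7830 days = 21.44 years.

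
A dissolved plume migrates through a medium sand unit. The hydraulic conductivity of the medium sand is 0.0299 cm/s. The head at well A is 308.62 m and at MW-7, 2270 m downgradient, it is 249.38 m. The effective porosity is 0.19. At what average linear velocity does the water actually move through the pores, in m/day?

3.55

Convert K: 0.0299 cm/s × 864 = 25.83 m/day.
Hydraulic gradient i = (308.62 − 249.38) / 2270 = 59.24 / 2270 = 0.02610.
Darcy flux q = K · i = 25.83 × 0.02610 = 0.6742 m/day.
Seepage velocity v = q / n_e = 0.6742 / 0.19 = 3.548 m/day.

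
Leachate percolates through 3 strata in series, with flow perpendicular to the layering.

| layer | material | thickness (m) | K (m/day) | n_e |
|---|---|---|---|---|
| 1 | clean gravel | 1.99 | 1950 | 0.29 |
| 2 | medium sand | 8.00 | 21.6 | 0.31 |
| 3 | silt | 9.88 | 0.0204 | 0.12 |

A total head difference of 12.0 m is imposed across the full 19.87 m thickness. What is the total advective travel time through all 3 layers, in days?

With flow normal to the layers, continuity requires the same specific discharge q through every layer.
Σ(b_i/K_i) = 1.99/1950 + 8.00/21.6 + 9.88/0.0204 = 484.7 d.
q = Δh / Σ(b_i/K_i) = 12.0 / 484.7 = 0.02476 m/day.
In each layer the seepage velocity is v_i = q/n_i, so the layer transit time is t_i = b_i·n_i / q:
  layer 1 (clean gravel): t_1 = 1.99 × 0.29 / 0.02476 = 23.31 d
  layer 2 (medium sand): t_2 = 8.00 × 0.31 / 0.02476 = 100.2 d
  layer 3 (silt): t_3 = 9.88 × 0.12 / 0.02476 = 47.89 d
Total t = Σ t_i = 171.4 days.

171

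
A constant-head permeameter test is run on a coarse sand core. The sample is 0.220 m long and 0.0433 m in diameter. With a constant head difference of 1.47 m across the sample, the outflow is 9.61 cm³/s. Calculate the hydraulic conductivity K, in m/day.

Cross-sectional area A = π·(d/2)² = π × (0.0433/2)² = 0.001473 m².
Convert discharge: 9.61 cm³/s = 9.610e-06 m³/s.
Darcy's law rearranged: K = Q·L / (A·Δh) = 9.610e-06 × 0.220 / (0.001473 × 1.47) = 0.0009767 m/s = 84.39 m/day.

84.4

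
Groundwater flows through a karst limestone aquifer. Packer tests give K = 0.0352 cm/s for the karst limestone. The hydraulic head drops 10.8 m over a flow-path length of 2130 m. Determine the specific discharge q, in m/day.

Convert K: 0.0352 cm/s × 864 = 30.41 m/day.
Hydraulic gradient i = Δh / L = 10.8 / 2130 = 0.005070.
Specific discharge q = K · i = 30.41 × 0.005070 = 0.1542 m/day.

0.154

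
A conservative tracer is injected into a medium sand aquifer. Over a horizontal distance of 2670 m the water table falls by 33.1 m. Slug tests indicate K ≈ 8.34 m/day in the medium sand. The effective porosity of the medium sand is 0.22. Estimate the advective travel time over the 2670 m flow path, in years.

Hydraulic gradient i = Δh / L = 33.1 / 2670 = 0.01240.
Darcy flux q = K · i = 8.340 × 0.01240 = 0.1034 m/day.
Seepage velocity v = q / n_e = 0.1034 / 0.22 = 0.4700 m/day.
Travel time t = L / v = 2670 / 0.4700 = 5681 days = 15.55 years.

15.6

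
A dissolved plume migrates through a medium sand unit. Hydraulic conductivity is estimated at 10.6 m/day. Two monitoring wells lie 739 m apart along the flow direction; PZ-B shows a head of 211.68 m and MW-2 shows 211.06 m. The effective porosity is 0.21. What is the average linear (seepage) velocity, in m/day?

0.0423

Hydraulic gradient i = (211.68 − 211.06) / 739 = 0.62 / 739 = 0.0008390.
Darcy flux q = K · i = 10.60 × 0.0008390 = 0.008893 m/day.
Seepage velocity v = q / n_e = 0.008893 / 0.21 = 0.04235 m/day.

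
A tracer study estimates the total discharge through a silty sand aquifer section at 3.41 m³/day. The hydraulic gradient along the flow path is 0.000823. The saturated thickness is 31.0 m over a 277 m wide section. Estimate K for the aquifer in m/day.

Cross-sectional area A = 277 × 31.0 = 8587 m².
Hydraulic gradient i = 0.000823.
From Q = K·A·i, K = Q / (A·i) = 3.41 / (8587 × 0.0008230) = 0.4825 m/day.

0.483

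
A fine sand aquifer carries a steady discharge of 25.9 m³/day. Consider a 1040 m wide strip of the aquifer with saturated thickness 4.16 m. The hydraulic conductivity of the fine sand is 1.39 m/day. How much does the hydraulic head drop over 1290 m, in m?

Cross-sectional area A = 1040 × 4.16 = 4326 m².
From Q = K·A·i, i = Q / (K·A) = 25.9 / (1.390 × 4326) = 0.004307.
Head loss Δh = i · L = 0.004307 × 1290 = 5.556 m.

5.56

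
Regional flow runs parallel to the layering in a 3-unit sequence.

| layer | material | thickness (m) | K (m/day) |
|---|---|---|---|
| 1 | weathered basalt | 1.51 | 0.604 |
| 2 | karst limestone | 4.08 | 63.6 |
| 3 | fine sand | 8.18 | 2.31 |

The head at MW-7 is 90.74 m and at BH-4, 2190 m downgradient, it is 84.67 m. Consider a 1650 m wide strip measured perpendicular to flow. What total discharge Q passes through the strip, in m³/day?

1280

Flow is parallel to layering, so each bed carries its own Darcy discharge and the transmissivities add.
Σ(K_i·b_i) = 0.604×1.51 + 63.6×4.08 + 2.31×8.18 = 279.3 m²/day.
Hydraulic gradient i = (90.74 − 84.67) / 2190 = 6.07 / 2190 = 0.002772.
Q = Σ(K_i·b_i) · W · i = 279.3 × 1650 × 0.002772 = 1277 m³/day.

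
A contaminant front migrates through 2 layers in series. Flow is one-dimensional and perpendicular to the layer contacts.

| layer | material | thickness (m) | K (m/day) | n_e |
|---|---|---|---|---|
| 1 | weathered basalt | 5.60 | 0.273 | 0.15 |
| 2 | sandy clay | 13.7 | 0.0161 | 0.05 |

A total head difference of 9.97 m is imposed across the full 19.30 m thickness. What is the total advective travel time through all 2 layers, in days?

With flow normal to the layers, continuity requires the same specific discharge q through every layer.
Σ(b_i/K_i) = 5.60/0.273 + 13.7/0.0161 = 871.4 d.
q = Δh / Σ(b_i/K_i) = 9.97 / 871.4 = 0.01144 m/day.
In each layer the seepage velocity is v_i = q/n_i, so the layer transit time is t_i = b_i·n_i / q:
  layer 1 (weathered basalt): t_1 = 5.60 × 0.15 / 0.01144 = 73.42 d
  layer 2 (sandy clay): t_2 = 13.7 × 0.05 / 0.01144 = 59.87 d
Total t = Σ t_i = 133.3 days.

133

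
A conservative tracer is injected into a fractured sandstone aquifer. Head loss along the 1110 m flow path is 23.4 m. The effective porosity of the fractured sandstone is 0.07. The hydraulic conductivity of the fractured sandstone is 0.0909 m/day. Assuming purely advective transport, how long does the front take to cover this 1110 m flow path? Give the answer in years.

111

Hydraulic gradient i = Δh / L = 23.4 / 1110 = 0.02108.
Darcy flux q = K · i = 0.09090 × 0.02108 = 0.001916 m/day.
Seepage velocity v = q / n_e = 0.001916 / 0.07 = 0.02738 m/day.
Travel time t = L / v = 1110 / 0.02738 = 40548 days = 111.0 years.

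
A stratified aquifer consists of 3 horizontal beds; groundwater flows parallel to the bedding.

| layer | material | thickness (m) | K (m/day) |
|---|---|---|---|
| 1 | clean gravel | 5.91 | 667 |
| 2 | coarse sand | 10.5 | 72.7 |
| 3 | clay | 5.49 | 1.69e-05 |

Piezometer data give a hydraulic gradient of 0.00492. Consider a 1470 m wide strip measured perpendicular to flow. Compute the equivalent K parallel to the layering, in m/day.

215

Flow is parallel to layering, so each bed carries its own Darcy discharge and the transmissivities add.
Σ(K_i·b_i) = 667×5.91 + 72.7×10.5 + 1.69e-05×5.49 = 4705 m²/day.
Total thickness b = 21.90 m, so K_eq = Σ(K_i·b_i)/b = 214.9 m/day.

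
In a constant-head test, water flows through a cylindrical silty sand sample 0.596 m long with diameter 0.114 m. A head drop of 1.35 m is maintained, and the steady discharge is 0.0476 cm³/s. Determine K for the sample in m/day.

0.178

Cross-sectional area A = π·(d/2)² = π × (0.114/2)² = 0.01021 m².
Convert discharge: 0.0476 cm³/s = 4.760e-08 m³/s.
Darcy's law rearranged: K = Q·L / (A·Δh) = 4.760e-08 × 0.596 / (0.01021 × 1.35) = 2.059e-06 m/s = 0.1779 m/day.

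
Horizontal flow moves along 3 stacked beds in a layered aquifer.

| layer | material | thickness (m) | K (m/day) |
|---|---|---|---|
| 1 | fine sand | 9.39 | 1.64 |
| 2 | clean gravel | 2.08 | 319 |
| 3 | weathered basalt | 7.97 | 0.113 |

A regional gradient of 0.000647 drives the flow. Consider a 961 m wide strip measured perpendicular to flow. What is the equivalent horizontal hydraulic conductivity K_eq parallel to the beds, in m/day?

35.0

Flow is parallel to layering, so each bed carries its own Darcy discharge and the transmissivities add.
Σ(K_i·b_i) = 1.64×9.39 + 319×2.08 + 0.113×7.97 = 679.8 m²/day.
Total thickness b = 19.44 m, so K_eq = Σ(K_i·b_i)/b = 34.97 m/day.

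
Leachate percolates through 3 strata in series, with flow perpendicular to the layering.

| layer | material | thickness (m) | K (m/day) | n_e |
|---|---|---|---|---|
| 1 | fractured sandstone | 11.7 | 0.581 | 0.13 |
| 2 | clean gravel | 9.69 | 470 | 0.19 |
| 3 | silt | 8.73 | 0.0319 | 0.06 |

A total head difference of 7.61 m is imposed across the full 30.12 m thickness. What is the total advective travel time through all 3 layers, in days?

150

With flow normal to the layers, continuity requires the same specific discharge q through every layer.
Σ(b_i/K_i) = 11.7/0.581 + 9.69/470 + 8.73/0.0319 = 293.8 d.
q = Δh / Σ(b_i/K_i) = 7.61 / 293.8 = 0.02590 m/day.
In each layer the seepage velocity is v_i = q/n_i, so the layer transit time is t_i = b_i·n_i / q:
  layer 1 (fractured sandstone): t_1 = 11.7 × 0.13 / 0.02590 = 58.73 d
  layer 2 (clean gravel): t_2 = 9.69 × 0.19 / 0.02590 = 71.09 d
  layer 3 (silt): t_3 = 8.73 × 0.06 / 0.02590 = 20.22 d
Total t = Σ t_i = 150.0 days.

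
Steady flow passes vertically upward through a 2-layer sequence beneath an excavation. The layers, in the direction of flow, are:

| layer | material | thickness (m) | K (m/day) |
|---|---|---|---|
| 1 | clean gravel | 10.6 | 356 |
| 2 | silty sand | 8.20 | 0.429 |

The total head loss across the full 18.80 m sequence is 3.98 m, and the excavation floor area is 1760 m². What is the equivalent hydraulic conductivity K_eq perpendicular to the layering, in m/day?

Flow is perpendicular to layering, so the layers act in series and the equivalent K is the thickness-weighted harmonic mean.
Total thickness L = 10.6 + 8.20 = 18.80 m.
Σ(b_i/K_i) = 10.6/356 + 8.20/0.429 = 19.14 d.
K_eq = L / Σ(b_i/K_i) = 18.80 / 19.14 = 0.9820 m/day.

0.982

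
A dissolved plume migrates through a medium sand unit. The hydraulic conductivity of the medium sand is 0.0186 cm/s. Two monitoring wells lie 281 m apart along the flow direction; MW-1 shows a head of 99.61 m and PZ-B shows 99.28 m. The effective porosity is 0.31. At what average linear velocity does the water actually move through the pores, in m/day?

0.0609

Convert K: 0.0186 cm/s × 864 = 16.07 m/day.
Hydraulic gradient i = (99.61 − 99.28) / 281 = 0.33 / 281 = 0.001174.
Darcy flux q = K · i = 16.07 × 0.001174 = 0.01887 m/day.
Seepage velocity v = q / n_e = 0.01887 / 0.31 = 0.06088 m/day.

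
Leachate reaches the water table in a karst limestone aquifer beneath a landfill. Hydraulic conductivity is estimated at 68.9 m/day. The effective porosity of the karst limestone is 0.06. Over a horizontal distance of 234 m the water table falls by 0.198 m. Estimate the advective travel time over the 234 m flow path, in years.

0.659

Hydraulic gradient i = Δh / L = 0.198 / 234 = 0.0008462.
Darcy flux q = K · i = 68.90 × 0.0008462 = 0.05830 m/day.
Seepage velocity v = q / n_e = 0.05830 / 0.06 = 0.9717 m/day.
Travel time t = L / v = 234 / 0.9717 = 240.8 days = 0.6593 years.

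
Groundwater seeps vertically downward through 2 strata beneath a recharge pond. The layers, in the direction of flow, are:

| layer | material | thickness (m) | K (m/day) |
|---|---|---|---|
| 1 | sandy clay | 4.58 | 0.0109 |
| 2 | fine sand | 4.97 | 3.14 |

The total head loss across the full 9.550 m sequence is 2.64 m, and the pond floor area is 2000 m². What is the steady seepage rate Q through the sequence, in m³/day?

12.5

Flow is perpendicular to layering, so the layers act in series and the equivalent K is the thickness-weighted harmonic mean.
Total thickness L = 4.58 + 4.97 = 9.550 m.
Σ(b_i/K_i) = 4.58/0.0109 + 4.97/3.14 = 421.8 d.
K_eq = L / Σ(b_i/K_i) = 9.550 / 421.8 = 0.02264 m/day.
Q = K_eq · A · (Δh/L) = 0.02264 × 2000 × (2.64/9.550) = 12.52 m³/day.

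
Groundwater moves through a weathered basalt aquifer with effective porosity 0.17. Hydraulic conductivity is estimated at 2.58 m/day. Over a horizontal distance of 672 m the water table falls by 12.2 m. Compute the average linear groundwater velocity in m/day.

0.276

Hydraulic gradient i = Δh / L = 12.2 / 672 = 0.01815.
Darcy flux q = K · i = 2.580 × 0.01815 = 0.04684 m/day.
Seepage velocity v = q / n_e = 0.04684 / 0.17 = 0.2755 m/day.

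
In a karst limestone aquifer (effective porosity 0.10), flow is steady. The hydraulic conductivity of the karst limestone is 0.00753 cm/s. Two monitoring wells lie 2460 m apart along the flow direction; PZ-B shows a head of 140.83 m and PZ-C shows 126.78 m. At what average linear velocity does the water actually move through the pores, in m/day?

Convert K: 0.00753 cm/s × 864 = 6.506 m/day.
Hydraulic gradient i = (140.83 − 126.78) / 2460 = 14.05 / 2460 = 0.005711.
Darcy flux q = K · i = 6.506 × 0.005711 = 0.03716 m/day.
Seepage velocity v = q / n_e = 0.03716 / 0.10 = 0.3716 m/day.

0.372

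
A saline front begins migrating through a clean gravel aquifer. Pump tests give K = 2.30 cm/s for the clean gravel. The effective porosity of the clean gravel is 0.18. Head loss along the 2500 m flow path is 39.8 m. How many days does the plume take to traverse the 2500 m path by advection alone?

Convert K: 2.30 cm/s × 864 = 1987 m/day.
Hydraulic gradient i = Δh / L = 39.8 / 2500 = 0.01592.
Darcy flux q = K · i = 1987 × 0.01592 = 31.64 m/day.
Seepage velocity v = q / n_e = 31.64 / 0.18 = 175.8 m/day.
Travel time t = L / v = 2500 / 175.8 = 14.22 days.

14.2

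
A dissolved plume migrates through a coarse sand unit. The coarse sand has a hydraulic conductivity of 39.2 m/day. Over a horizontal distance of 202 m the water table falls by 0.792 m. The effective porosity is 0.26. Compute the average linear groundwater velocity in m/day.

0.591

Hydraulic gradient i = Δh / L = 0.792 / 202 = 0.003921.
Darcy flux q = K · i = 39.20 × 0.003921 = 0.1537 m/day.
Seepage velocity v = q / n_e = 0.1537 / 0.26 = 0.5911 m/day.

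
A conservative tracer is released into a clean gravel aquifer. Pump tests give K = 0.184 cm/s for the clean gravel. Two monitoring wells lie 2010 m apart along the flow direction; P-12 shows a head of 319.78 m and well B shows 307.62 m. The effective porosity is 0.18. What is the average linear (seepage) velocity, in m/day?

5.34

Convert K: 0.184 cm/s × 864 = 159.0 m/day.
Hydraulic gradient i = (319.78 − 307.62) / 2010 = 12.16 / 2010 = 0.006050.
Darcy flux q = K · i = 159.0 × 0.006050 = 0.9618 m/day.
Seepage velocity v = q / n_e = 0.9618 / 0.18 = 5.343 m/day.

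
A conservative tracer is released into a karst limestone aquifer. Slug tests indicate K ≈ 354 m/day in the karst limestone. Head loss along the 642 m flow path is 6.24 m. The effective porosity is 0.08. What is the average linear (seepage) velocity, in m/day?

43.0

Hydraulic gradient i = Δh / L = 6.24 / 642 = 0.009720.
Darcy flux q = K · i = 354.0 × 0.009720 = 3.441 m/day.
Seepage velocity v = q / n_e = 3.441 / 0.08 = 43.01 m/day.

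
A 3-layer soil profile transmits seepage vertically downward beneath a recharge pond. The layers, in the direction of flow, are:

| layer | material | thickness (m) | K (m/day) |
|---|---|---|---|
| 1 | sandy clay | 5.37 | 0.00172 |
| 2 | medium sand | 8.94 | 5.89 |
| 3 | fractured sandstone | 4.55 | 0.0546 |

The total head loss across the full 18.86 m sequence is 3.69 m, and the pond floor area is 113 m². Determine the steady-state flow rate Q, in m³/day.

0.130

Flow is perpendicular to layering, so the layers act in series and the equivalent K is the thickness-weighted harmonic mean.
Total thickness L = 5.37 + 8.94 + 4.55 = 18.86 m.
Σ(b_i/K_i) = 5.37/0.00172 + 8.94/5.89 + 4.55/0.0546 = 3207 d.
K_eq = L / Σ(b_i/K_i) = 18.86 / 3207 = 0.005881 m/day.
Q = K_eq · A · (Δh/L) = 0.005881 × 113 × (3.69/18.86) = 0.1300 m³/day.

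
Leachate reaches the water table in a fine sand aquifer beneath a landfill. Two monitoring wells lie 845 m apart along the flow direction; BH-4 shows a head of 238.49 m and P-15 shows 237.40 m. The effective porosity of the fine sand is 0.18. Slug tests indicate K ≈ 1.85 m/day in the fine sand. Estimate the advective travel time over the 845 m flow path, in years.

175

Hydraulic gradient i = (238.49 − 237.40) / 845 = 1.09 / 845 = 0.001290.
Darcy flux q = K · i = 1.850 × 0.001290 = 0.002386 m/day.
Seepage velocity v = q / n_e = 0.002386 / 0.18 = 0.01326 m/day.
Travel time t = L / v = 845 / 0.01326 = 63736 days = 174.5 years.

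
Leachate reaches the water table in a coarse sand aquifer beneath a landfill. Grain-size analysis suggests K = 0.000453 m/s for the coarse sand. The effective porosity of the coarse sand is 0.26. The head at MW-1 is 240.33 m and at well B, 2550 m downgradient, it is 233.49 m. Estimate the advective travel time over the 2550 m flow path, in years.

17.3

Convert K: 0.000453 m/s × 86400 = 39.14 m/day.
Hydraulic gradient i = (240.33 − 233.49) / 2550 = 6.84 / 2550 = 0.002682.
Darcy flux q = K · i = 39.14 × 0.002682 = 0.1050 m/day.
Seepage velocity v = q / n_e = 0.1050 / 0.26 = 0.4038 m/day.
Travel time t = L / v = 2550 / 0.4038 = 6315 days = 17.29 years.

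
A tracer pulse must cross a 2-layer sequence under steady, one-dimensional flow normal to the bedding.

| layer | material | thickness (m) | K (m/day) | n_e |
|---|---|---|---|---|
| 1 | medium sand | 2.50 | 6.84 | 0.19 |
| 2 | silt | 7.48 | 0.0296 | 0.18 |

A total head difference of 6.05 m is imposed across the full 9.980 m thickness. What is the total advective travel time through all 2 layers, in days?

76.2

With flow normal to the layers, continuity requires the same specific discharge q through every layer.
Σ(b_i/K_i) = 2.50/6.84 + 7.48/0.0296 = 253.1 d.
q = Δh / Σ(b_i/K_i) = 6.05 / 253.1 = 0.02391 m/day.
In each layer the seepage velocity is v_i = q/n_i, so the layer transit time is t_i = b_i·n_i / q:
  layer 1 (medium sand): t_1 = 2.50 × 0.19 / 0.02391 = 19.87 d
  layer 2 (silt): t_2 = 7.48 × 0.18 / 0.02391 = 56.32 d
Total t = Σ t_i = 76.19 days.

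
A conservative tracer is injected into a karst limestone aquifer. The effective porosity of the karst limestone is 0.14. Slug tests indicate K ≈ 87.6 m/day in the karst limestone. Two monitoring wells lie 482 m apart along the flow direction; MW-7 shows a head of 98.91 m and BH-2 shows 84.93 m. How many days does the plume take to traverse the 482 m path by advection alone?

Hydraulic gradient i = (98.91 − 84.93) / 482 = 13.98 / 482 = 0.02900.
Darcy flux q = K · i = 87.60 × 0.02900 = 2.541 m/day.
Seepage velocity v = q / n_e = 2.541 / 0.14 = 18.15 m/day.
Travel time t = L / v = 482 / 18.15 = 26.56 days.

26.6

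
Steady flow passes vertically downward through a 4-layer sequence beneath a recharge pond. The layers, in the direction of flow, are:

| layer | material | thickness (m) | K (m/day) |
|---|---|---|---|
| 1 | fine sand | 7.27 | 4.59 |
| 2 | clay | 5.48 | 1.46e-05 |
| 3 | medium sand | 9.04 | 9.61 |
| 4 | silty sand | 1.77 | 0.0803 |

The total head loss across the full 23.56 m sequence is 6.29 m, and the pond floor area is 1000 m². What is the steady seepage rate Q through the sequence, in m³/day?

Flow is perpendicular to layering, so the layers act in series and the equivalent K is the thickness-weighted harmonic mean.
Total thickness L = 7.27 + 5.48 + 9.04 + 1.77 = 23.56 m.
Σ(b_i/K_i) = 7.27/4.59 + 5.48/1.46e-05 + 9.04/9.61 + 1.77/0.0803 = 3.754e+05 d.
K_eq = L / Σ(b_i/K_i) = 23.56 / 3.754e+05 = 6.277e-05 m/day.
Q = K_eq · A · (Δh/L) = 6.277e-05 × 1000 × (6.29/23.56) = 0.01676 m³/day.

0.0168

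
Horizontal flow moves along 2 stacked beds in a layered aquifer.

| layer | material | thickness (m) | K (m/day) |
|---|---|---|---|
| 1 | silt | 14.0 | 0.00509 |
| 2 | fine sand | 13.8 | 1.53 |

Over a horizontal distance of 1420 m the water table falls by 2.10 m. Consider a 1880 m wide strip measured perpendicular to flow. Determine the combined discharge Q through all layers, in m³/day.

Flow is parallel to layering, so each bed carries its own Darcy discharge and the transmissivities add.
Σ(K_i·b_i) = 0.00509×14.0 + 1.53×13.8 = 21.19 m²/day.
Hydraulic gradient i = Δh / L = 2.10 / 1420 = 0.001479.
Q = Σ(K_i·b_i) · W · i = 21.19 × 1880 × 0.001479 = 58.90 m³/day.

58.9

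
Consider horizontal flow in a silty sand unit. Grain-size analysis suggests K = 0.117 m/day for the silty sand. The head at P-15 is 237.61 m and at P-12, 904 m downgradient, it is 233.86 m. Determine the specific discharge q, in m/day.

Hydraulic gradient i = (237.61 − 233.86) / 904 = 3.75 / 904 = 0.004148.
Specific discharge q = K · i = 0.1170 × 0.004148 = 0.0004853 m/day.

0.000485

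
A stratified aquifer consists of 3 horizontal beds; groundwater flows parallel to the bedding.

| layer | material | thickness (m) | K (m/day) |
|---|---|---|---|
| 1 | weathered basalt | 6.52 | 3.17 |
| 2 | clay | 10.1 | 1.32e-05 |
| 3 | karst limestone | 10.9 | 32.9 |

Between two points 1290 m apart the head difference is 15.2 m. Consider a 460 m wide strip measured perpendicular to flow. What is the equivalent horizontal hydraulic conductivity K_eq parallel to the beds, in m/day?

Flow is parallel to layering, so each bed carries its own Darcy discharge and the transmissivities add.
Σ(K_i·b_i) = 3.17×6.52 + 1.32e-05×10.1 + 32.9×10.9 = 379.3 m²/day.
Total thickness b = 27.52 m, so K_eq = Σ(K_i·b_i)/b = 13.78 m/day.

13.8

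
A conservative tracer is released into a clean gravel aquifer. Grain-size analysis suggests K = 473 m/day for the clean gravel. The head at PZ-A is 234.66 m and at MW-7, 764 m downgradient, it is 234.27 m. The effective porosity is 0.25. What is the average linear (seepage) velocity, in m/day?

Hydraulic gradient i = (234.66 − 234.27) / 764 = 0.39 / 764 = 0.0005105.
Darcy flux q = K · i = 473.0 × 0.0005105 = 0.2415 m/day.
Seepage velocity v = q / n_e = 0.2415 / 0.25 = 0.9658 m/day.

0.966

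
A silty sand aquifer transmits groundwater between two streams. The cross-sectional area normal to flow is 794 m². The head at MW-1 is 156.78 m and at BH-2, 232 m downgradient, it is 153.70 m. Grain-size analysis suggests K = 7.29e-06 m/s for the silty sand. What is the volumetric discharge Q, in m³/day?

Convert K: 7.29e-06 m/s × 86400 = 0.6299 m/day.
Hydraulic gradient i = (156.78 − 153.70) / 232 = 3.08 / 232 = 0.01328.
Darcy's law: Q = K · A · i = 0.6299 × 794.0 × 0.01328 = 6.639 m³/day.

6.64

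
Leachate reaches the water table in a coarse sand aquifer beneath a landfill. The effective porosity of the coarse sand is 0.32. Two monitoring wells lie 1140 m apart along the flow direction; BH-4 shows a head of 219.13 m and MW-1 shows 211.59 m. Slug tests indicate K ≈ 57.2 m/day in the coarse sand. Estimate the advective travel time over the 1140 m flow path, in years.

2.64

Hydraulic gradient i = (219.13 − 211.59) / 1140 = 7.54 / 1140 = 0.006614.
Darcy flux q = K · i = 57.20 × 0.006614 = 0.3783 m/day.
Seepage velocity v = q / n_e = 0.3783 / 0.32 = 1.182 m/day.
Travel time t = L / v = 1140 / 1.182 = 964.3 days = 2.640 years.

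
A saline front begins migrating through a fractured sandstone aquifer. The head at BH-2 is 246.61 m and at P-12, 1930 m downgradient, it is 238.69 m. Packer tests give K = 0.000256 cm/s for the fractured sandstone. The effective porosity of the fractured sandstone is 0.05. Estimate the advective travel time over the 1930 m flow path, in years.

Convert K: 0.000256 cm/s × 864 = 0.2212 m/day.
Hydraulic gradient i = (246.61 − 238.69) / 1930 = 7.92 / 1930 = 0.004104.
Darcy flux q = K · i = 0.2212 × 0.004104 = 0.0009077 m/day.
Seepage velocity v = q / n_e = 0.0009077 / 0.05 = 0.01815 m/day.
Travel time t = L / v = 1930 / 0.01815 = 1.063e+05 days = 291.1 years.

291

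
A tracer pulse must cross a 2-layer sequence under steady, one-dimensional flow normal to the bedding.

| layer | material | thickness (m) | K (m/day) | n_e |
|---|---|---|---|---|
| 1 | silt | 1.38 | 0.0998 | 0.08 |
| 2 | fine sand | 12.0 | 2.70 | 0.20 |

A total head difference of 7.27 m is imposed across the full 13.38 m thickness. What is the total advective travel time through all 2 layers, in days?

With flow normal to the layers, continuity requires the same specific discharge q through every layer.
Σ(b_i/K_i) = 1.38/0.0998 + 12.0/2.70 = 18.27 d.
q = Δh / Σ(b_i/K_i) = 7.27 / 18.27 = 0.3979 m/day.
In each layer the seepage velocity is v_i = q/n_i, so the layer transit time is t_i = b_i·n_i / q:
  layer 1 (silt): t_1 = 1.38 × 0.08 / 0.3979 = 0.2775 d
  layer 2 (fine sand): t_2 = 12.0 × 0.20 / 0.3979 = 6.032 d
Total t = Σ t_i = 6.310 days.

6.31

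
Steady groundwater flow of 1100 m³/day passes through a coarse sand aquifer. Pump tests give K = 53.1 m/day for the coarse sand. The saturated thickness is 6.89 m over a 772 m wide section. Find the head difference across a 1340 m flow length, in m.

5.22

Cross-sectional area A = 772 × 6.89 = 5319 m².
From Q = K·A·i, i = Q / (K·A) = 1100 / (53.10 × 5319) = 0.003895.
Head loss Δh = i · L = 0.003895 × 1340 = 5.219 m.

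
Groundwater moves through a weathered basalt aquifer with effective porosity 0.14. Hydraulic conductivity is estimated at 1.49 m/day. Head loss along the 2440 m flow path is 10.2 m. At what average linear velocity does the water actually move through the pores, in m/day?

0.0445

Hydraulic gradient i = Δh / L = 10.2 / 2440 = 0.004180.
Darcy flux q = K · i = 1.490 × 0.004180 = 0.006229 m/day.
Seepage velocity v = q / n_e = 0.006229 / 0.14 = 0.04449 m/day.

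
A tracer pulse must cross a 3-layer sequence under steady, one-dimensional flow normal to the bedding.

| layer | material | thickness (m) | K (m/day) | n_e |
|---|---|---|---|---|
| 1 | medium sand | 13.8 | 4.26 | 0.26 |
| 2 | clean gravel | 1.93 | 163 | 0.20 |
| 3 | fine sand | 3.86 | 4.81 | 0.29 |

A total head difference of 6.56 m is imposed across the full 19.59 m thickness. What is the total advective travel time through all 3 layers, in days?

With flow normal to the layers, continuity requires the same specific discharge q through every layer.
Σ(b_i/K_i) = 13.8/4.26 + 1.93/163 + 3.86/4.81 = 4.054 d.
q = Δh / Σ(b_i/K_i) = 6.56 / 4.054 = 1.618 m/day.
In each layer the seepage velocity is v_i = q/n_i, so the layer transit time is t_i = b_i·n_i / q:
  layer 1 (medium sand): t_1 = 13.8 × 0.26 / 1.618 = 2.217 d
  layer 2 (clean gravel): t_2 = 1.93 × 0.20 / 1.618 = 0.2385 d
  layer 3 (fine sand): t_3 = 3.86 × 0.29 / 1.618 = 0.6917 d
Total t = Σ t_i = 3.147 days.

3.15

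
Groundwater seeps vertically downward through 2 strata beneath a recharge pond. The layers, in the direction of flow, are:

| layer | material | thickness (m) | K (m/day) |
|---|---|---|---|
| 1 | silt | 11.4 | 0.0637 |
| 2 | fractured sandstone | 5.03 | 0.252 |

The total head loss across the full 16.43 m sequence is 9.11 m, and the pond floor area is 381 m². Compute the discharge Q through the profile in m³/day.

Flow is perpendicular to layering, so the layers act in series and the equivalent K is the thickness-weighted harmonic mean.
Total thickness L = 11.4 + 5.03 = 16.43 m.
Σ(b_i/K_i) = 11.4/0.0637 + 5.03/0.252 = 198.9 d.
K_eq = L / Σ(b_i/K_i) = 16.43 / 198.9 = 0.08259 m/day.
Q = K_eq · A · (Δh/L) = 0.08259 × 381 × (9.11/16.43) = 17.45 m³/day.

17.4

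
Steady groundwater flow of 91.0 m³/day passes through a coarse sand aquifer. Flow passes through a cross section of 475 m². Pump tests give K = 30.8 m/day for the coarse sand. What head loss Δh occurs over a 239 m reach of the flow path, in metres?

From Q = K·A·i, i = Q / (K·A) = 91.0 / (30.80 × 475.0) = 0.006220.
Head loss Δh = i · L = 0.006220 × 239 = 1.487 m.

1.49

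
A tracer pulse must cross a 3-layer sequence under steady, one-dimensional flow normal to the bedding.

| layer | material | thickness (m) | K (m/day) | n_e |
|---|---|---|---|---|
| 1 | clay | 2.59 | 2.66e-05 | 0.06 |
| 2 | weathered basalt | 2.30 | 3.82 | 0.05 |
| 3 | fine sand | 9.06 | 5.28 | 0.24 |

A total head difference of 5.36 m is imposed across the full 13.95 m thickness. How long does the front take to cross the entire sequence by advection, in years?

122

With flow normal to the layers, continuity requires the same specific discharge q through every layer.
Σ(b_i/K_i) = 2.59/2.66e-05 + 2.30/3.82 + 9.06/5.28 = 97371 d.
q = Δh / Σ(b_i/K_i) = 5.36 / 97371 = 5.505e-05 m/day.
In each layer the seepage velocity is v_i = q/n_i, so the layer transit time is t_i = b_i·n_i / q:
  layer 1 (clay): t_1 = 2.59 × 0.06 / 5.505e-05 = 2823 d
  layer 2 (weathered basalt): t_2 = 2.30 × 0.05 / 5.505e-05 = 2089 d
  layer 3 (fine sand): t_3 = 9.06 × 0.24 / 5.505e-05 = 39501 d
Total t = Σ t_i = 44413 days = 121.6 years.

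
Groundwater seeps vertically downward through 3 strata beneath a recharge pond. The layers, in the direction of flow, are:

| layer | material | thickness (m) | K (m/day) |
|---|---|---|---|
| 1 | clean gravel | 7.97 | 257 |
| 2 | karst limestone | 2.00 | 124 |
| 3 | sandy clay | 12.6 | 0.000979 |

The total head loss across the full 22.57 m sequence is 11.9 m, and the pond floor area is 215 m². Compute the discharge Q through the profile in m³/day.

Flow is perpendicular to layering, so the layers act in series and the equivalent K is the thickness-weighted harmonic mean.
Total thickness L = 7.97 + 2.00 + 12.6 = 22.57 m.
Σ(b_i/K_i) = 7.97/257 + 2.00/124 + 12.6/0.000979 = 12870 d.
K_eq = L / Σ(b_i/K_i) = 22.57 / 12870 = 0.001754 m/day.
Q = K_eq · A · (Δh/L) = 0.001754 × 215 × (11.9/22.57) = 0.1988 m³/day.

0.199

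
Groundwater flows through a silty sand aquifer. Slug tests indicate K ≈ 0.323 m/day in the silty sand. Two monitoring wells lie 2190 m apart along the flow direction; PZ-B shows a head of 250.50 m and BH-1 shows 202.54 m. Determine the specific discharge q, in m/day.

0.00707

Hydraulic gradient i = (250.50 − 202.54) / 2190 = 47.96 / 2190 = 0.02190.
Specific discharge q = K · i = 0.3230 × 0.02190 = 0.007074 m/day.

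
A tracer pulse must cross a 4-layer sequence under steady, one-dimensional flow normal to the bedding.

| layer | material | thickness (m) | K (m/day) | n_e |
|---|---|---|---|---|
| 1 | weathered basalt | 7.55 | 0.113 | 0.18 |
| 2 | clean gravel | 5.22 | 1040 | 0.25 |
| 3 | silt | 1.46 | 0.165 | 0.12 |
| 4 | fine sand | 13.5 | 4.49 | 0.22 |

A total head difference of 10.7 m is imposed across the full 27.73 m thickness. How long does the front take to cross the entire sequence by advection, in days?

With flow normal to the layers, continuity requires the same specific discharge q through every layer.
Σ(b_i/K_i) = 7.55/0.113 + 5.22/1040 + 1.46/0.165 + 13.5/4.49 = 78.67 d.
q = Δh / Σ(b_i/K_i) = 10.7 / 78.67 = 0.1360 m/day.
In each layer the seepage velocity is v_i = q/n_i, so the layer transit time is t_i = b_i·n_i / q:
  layer 1 (weathered basalt): t_1 = 7.55 × 0.18 / 0.1360 = 9.992 d
  layer 2 (clean gravel): t_2 = 5.22 × 0.25 / 0.1360 = 9.595 d
  layer 3 (silt): t_3 = 1.46 × 0.12 / 0.1360 = 1.288 d
  layer 4 (fine sand): t_4 = 13.5 × 0.22 / 0.1360 = 21.84 d
Total t = Σ t_i = 42.71 days.

42.7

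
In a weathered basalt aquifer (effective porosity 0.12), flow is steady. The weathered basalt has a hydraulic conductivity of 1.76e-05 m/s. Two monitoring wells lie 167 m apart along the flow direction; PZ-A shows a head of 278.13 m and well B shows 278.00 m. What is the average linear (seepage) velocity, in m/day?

0.00986

Convert K: 1.76e-05 m/s × 86400 = 1.521 m/day.
Hydraulic gradient i = (278.13 − 278.00) / 167 = 0.13 / 167 = 0.0007784.
Darcy flux q = K · i = 1.521 × 0.0007784 = 0.001184 m/day.
Seepage velocity v = q / n_e = 0.001184 / 0.12 = 0.009864 m/day.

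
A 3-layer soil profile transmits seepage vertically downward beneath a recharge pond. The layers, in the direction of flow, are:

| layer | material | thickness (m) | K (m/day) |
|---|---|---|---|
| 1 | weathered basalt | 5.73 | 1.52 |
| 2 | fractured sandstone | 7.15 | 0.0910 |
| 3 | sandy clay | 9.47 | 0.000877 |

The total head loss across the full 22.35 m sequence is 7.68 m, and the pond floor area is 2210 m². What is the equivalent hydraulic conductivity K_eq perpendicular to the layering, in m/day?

Flow is perpendicular to layering, so the layers act in series and the equivalent K is the thickness-weighted harmonic mean.
Total thickness L = 5.73 + 7.15 + 9.47 = 22.35 m.
Σ(b_i/K_i) = 5.73/1.52 + 7.15/0.0910 + 9.47/0.000877 = 10881 d.
K_eq = L / Σ(b_i/K_i) = 22.35 / 10881 = 0.002054 m/day.

0.00205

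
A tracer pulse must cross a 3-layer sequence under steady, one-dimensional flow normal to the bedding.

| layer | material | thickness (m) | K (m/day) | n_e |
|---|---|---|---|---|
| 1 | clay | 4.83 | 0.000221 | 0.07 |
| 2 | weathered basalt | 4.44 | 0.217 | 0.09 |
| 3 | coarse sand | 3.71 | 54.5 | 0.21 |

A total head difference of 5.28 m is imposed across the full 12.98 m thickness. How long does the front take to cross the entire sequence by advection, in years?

With flow normal to the layers, continuity requires the same specific discharge q through every layer.
Σ(b_i/K_i) = 4.83/0.000221 + 4.44/0.217 + 3.71/54.5 = 21876 d.
q = Δh / Σ(b_i/K_i) = 5.28 / 21876 = 0.0002414 m/day.
In each layer the seepage velocity is v_i = q/n_i, so the layer transit time is t_i = b_i·n_i / q:
  layer 1 (clay): t_1 = 4.83 × 0.07 / 0.0002414 = 1401 d
  layer 2 (weathered basalt): t_2 = 4.44 × 0.09 / 0.0002414 = 1656 d
  layer 3 (coarse sand): t_3 = 3.71 × 0.21 / 0.0002414 = 3228 d
Total t = Σ t_i = 6284 days = 17.21 years.

17.2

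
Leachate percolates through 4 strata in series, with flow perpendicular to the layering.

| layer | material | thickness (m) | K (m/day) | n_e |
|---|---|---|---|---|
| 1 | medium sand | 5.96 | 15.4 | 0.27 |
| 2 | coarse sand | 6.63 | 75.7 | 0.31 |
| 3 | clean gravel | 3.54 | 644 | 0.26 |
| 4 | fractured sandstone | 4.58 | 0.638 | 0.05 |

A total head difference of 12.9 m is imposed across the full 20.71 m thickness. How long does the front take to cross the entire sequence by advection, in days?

With flow normal to the layers, continuity requires the same specific discharge q through every layer.
Σ(b_i/K_i) = 5.96/15.4 + 6.63/75.7 + 3.54/644 + 4.58/0.638 = 7.659 d.
q = Δh / Σ(b_i/K_i) = 12.9 / 7.659 = 1.684 m/day.
In each layer the seepage velocity is v_i = q/n_i, so the layer transit time is t_i = b_i·n_i / q:
  layer 1 (medium sand): t_1 = 5.96 × 0.27 / 1.684 = 0.9554 d
  layer 2 (coarse sand): t_2 = 6.63 × 0.31 / 1.684 = 1.220 d
  layer 3 (clean gravel): t_3 = 3.54 × 0.26 / 1.684 = 0.5464 d
  layer 4 (fractured sandstone): t_4 = 4.58 × 0.05 / 1.684 = 0.1360 d
Total t = Σ t_i = 2.858 days.

2.86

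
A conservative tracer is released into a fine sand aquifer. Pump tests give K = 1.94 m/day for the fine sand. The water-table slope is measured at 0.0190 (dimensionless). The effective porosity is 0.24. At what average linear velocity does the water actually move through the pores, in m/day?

0.154

Hydraulic gradient i = 0.0190.
Darcy flux q = K · i = 1.940 × 0.01900 = 0.03686 m/day.
Seepage velocity v = q / n_e = 0.03686 / 0.24 = 0.1536 m/day.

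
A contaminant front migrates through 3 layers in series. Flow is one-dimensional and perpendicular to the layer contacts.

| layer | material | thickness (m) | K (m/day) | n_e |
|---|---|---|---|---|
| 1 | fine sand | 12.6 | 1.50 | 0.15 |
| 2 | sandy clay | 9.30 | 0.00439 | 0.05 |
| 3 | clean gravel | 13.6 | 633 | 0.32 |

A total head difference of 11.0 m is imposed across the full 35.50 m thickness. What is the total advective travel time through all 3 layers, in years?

With flow normal to the layers, continuity requires the same specific discharge q through every layer.
Σ(b_i/K_i) = 12.6/1.50 + 9.30/0.00439 + 13.6/633 = 2127 d.
q = Δh / Σ(b_i/K_i) = 11.0 / 2127 = 0.005172 m/day.
In each layer the seepage velocity is v_i = q/n_i, so the layer transit time is t_i = b_i·n_i / q:
  layer 1 (fine sand): t_1 = 12.6 × 0.15 / 0.005172 = 365.4 d
  layer 2 (sandy clay): t_2 = 9.30 × 0.05 / 0.005172 = 89.91 d
  layer 3 (clean gravel): t_3 = 13.6 × 0.32 / 0.005172 = 841.5 d
Total t = Σ t_i = 1297 days = 3.550 years.

3.55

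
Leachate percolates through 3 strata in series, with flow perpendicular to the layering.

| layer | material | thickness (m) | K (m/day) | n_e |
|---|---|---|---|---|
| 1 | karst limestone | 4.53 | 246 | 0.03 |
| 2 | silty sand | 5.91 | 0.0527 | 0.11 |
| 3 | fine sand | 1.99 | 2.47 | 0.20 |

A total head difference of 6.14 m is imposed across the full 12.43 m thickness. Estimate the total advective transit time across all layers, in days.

21.8

With flow normal to the layers, continuity requires the same specific discharge q through every layer.
Σ(b_i/K_i) = 4.53/246 + 5.91/0.0527 + 1.99/2.47 = 113.0 d.
q = Δh / Σ(b_i/K_i) = 6.14 / 113.0 = 0.05435 m/day.
In each layer the seepage velocity is v_i = q/n_i, so the layer transit time is t_i = b_i·n_i / q:
  layer 1 (karst limestone): t_1 = 4.53 × 0.03 / 0.05435 = 2.500 d
  layer 2 (silty sand): t_2 = 5.91 × 0.11 / 0.05435 = 11.96 d
  layer 3 (fine sand): t_3 = 1.99 × 0.20 / 0.05435 = 7.323 d
Total t = Σ t_i = 21.78 days.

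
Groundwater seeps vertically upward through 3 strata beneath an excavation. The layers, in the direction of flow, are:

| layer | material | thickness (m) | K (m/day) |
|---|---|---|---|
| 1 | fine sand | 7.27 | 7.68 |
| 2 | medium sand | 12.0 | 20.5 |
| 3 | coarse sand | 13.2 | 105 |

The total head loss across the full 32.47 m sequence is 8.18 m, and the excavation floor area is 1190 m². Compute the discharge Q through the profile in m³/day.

5870

Flow is perpendicular to layering, so the layers act in series and the equivalent K is the thickness-weighted harmonic mean.
Total thickness L = 7.27 + 12.0 + 13.2 = 32.47 m.
Σ(b_i/K_i) = 7.27/7.68 + 12.0/20.5 + 13.2/105 = 1.658 d.
K_eq = L / Σ(b_i/K_i) = 32.47 / 1.658 = 19.59 m/day.
Q = K_eq · A · (Δh/L) = 19.59 × 1190 × (8.18/32.47) = 5872 m³/day.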